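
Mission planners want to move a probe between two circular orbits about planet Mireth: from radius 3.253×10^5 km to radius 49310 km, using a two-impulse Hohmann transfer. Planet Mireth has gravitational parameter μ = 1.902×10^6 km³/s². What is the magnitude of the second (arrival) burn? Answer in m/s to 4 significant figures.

Δv₂ = 1974 m/s

Semi-major axis of the transfer orbit: a_t = (3.253×10^5 + 49310)/2 = 1.87305×10^5 km.
Circular speed at r = 49310 km: v_c = √(μ/r) = 6.211 km/s.
Transfer-orbit speed at the same r (vis-viva, a = a_t): v_t = √[μ(2/r − 1/a_t)] = 8.185 km/s.
Δv₂ = |v_t − v_c| = |8.185 − 6.211| = 1.974 km/s.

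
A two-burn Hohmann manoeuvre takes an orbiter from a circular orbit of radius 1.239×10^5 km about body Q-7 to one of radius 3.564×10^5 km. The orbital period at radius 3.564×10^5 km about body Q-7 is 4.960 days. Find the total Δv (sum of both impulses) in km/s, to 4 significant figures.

From Kepler's third law T² = 4π²r³/μ at r = 3.564×10^5 km, T = 4.960 days = 4.960 × 86400 s = 4.28544×10^5 s: μ = 4π²r³/T² = 9.73155×10^6 km³/s².
The Hohmann ellipse has a_t = (r₁ + r₂)/2 = 2.4015×10^5 km.
At r₁ the circular-orbit speed is v₁ = √(μ/r₁) = 8.86248 km/s.
Transfer-orbit speed at r₁ (vis-viva): v_p = √[μ(2/r₁ − 1/a_t)] = 10.7965 km/s.
First burn Δv₁ = |v_p − v₁| = 1.934 km/s.
At r₂, v₂ = √(μ/r₂) = 5.225 km/s.
Transfer-orbit speed at r₂: v_a = √[μ(2/r₂ − 1/a_t)] = 3.753 km/s.
Second burn Δv₂ = |v₂ − v_a| = 1.472 km/s.
Δv = Δv₁ + Δv₂ = 1.934 + 1.472 = 3.406 km/s.

Δv = 3.406 km/s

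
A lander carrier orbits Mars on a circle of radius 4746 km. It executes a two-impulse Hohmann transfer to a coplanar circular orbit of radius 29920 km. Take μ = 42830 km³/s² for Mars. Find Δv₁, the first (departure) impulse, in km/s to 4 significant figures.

The Hohmann ellipse has a_t = (r₁ + r₂)/2 = 17333 km.
On the circular orbit at r = 4746 km, v_c = √(μ/r) = 3.0041 km/s.
Transfer-orbit speed at the same r (vis-viva, a = a_t): v_t = √[μ(2/r − 1/a_t)] = 3.9469 km/s.
Δv₁ = |v_t − v_c| = |3.9469 − 3.0041| = 0.9428 km/s.

Δv₁ = 0.9428 km/s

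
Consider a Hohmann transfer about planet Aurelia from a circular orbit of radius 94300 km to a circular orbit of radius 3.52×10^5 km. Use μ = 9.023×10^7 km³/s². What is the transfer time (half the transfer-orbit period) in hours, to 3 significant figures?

The Hohmann ellipse has a_t = (r₁ + r₂)/2 = 2.2315×10^5 km.
Transfer time t = π√(a_t³/μ) = π√((2.2315×10^5)³ / 9.023×10^7) = 34860 s.
Converting: 34860 s ÷ 3600 s/hour = 9.68 hours.

t = 9.68 hours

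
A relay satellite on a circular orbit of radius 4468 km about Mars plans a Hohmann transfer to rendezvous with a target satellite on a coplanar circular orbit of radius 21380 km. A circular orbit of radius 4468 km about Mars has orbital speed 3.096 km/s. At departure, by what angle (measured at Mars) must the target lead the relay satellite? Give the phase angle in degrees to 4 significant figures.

From the circular-orbit relation v² = μ/r at r = 4468 km: μ = v²r = (3.096)² × 4468 = 42826.7 km³/s².
Transfer-ellipse semi-major axis a_t = (r₁ + r₂)/2 = (4468 + 21380)/2 = 12924 km.
The half-period of the transfer ellipse is t = π√(a_t³/μ) = 22304 s.
Target angular speed ω₂ = √(μ/r₂³) = 6.6198×10^-5 rad/s.
Angle swept by the target during transfer: ω₂·t = 1.4765 rad = 84.60°.
Arrival is 180° from departure on the ellipse, so φ = 180° − 84.60° = 95.40°.

φ = 95.40°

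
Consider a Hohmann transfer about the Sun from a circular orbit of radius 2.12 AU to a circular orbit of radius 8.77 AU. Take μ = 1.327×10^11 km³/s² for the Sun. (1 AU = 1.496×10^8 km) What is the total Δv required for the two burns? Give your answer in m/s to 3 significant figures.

In km: r₁ = 2.12 × 1.496×10^8 = 3.17152×10^8 km; r₂ = 8.77 × 1.496×10^8 = 1.311992×10^9 km.
The Hohmann ellipse has a_t = (r₁ + r₂)/2 = 8.14572×10^8 km.
Circular speed at r₁: v₁ = √(μ/r₁) = √(1.327×10^11/3.17152×10^8) = 20.455106 km/s.
Transfer-orbit speed at r₁ (v² = μ(2/r − 1/a)): v_p = √[μ(2/r₁ − 1/a_t)] = 25.959875 km/s.
First burn Δv₁ = |v_p − v₁| = 5.50477 km/s.
Circular speed at r₂: v₂ = √(μ/r₂) = 10.05703 km/s.
Transfer-orbit speed at r₂: v_a = √[μ(2/r₂ − 1/a_t)] = 6.275363 km/s.
Second burn Δv₂ = |v₂ − v_a| = 3.78167 km/s.
Total Δv = Δv₁ + Δv₂ = 9.286 km/s.

Δv = 9290 m/s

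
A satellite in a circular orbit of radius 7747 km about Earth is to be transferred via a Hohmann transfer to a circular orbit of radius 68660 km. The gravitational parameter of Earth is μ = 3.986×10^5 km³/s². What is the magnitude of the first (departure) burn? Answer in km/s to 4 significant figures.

The Hohmann ellipse has a_t = (r₁ + r₂)/2 = 38203.5 km.
Circular speed at r = 7747 km: v_c = √(μ/r) = 7.173 km/s.
Vis-viva on the transfer ellipse at r = 7747 km gives v_t = √[μ(2/r − 1/a_t)] = 9.616 km/s.
Δv₁ = |v_t − v_c| = |9.616 − 7.173| = 2.443 km/s.

Δv₁ = 2.443 km/s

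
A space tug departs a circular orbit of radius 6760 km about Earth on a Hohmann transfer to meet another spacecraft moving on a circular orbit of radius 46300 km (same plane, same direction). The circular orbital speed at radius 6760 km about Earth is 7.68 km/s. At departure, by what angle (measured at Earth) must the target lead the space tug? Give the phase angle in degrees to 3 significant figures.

From the circular-orbit relation v² = μ/r at r = 6760 km: μ = v²r = (7.68)² × 6760 = 3.98721×10^5 km³/s².
Semi-major axis of the transfer orbit: a_t = (6760 + 46300)/2 = 26530 km.
Transfer time t = π√(a_t³/μ) = 21499 s.
Target angular speed ω₂ = √(μ/r₂³) = 6.3382×10^-5 rad/s.
Angle swept by the target during transfer: ω₂·t = 1.3626 rad = 78.07°.
Arrival is 180° from departure on the ellipse, so φ = 180° − 78.07° = 102°.

φ = 102°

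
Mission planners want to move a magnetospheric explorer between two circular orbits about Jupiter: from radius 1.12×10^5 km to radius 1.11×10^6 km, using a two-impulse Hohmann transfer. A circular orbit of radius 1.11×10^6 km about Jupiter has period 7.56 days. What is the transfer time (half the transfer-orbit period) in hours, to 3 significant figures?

t = 37.0 hours

From Kepler's third law T² = 4π²r³/μ at r = 1.11×10^6 km, T = 7.56 days = 7.56 × 86400 s = 6.53184×10^5 s: μ = 4π²r³/T² = 1.26549×10^8 km³/s².
Transfer-ellipse semi-major axis a_t = (r₁ + r₂)/2 = (1.120×10^5 + 1.110×10^6)/2 = 6.110×10^5 km.
Half the transfer-orbit period gives t = π√(a_t³/μ) = 1.33378×10^5 s.
Converting: 1.33378×10^5 s ÷ 3600 s/hour = 37.0 hours.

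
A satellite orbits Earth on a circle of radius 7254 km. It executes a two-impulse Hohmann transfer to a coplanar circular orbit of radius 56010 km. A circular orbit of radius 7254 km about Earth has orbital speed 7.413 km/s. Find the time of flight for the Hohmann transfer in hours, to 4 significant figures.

From the circular-orbit relation v² = μ/r at r = 7254 km: μ = v²r = (7.413)² × 7254 = 3.98626×10^5 km³/s².
The Hohmann ellipse has a_t = (r₁ + r₂)/2 = 31632 km.
By Kepler's third law the transfer-orbit period is T = 2π√(a_t³/μ), so t = T/2 = 27993 s.
Converting: 27993 s ÷ 3600 s/hour = 7.776 hours.

t = 7.776 hours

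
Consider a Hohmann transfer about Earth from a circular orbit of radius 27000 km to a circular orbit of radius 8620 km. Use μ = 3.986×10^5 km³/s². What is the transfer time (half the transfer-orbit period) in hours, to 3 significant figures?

t = 3.29 hours

Semi-major axis of the transfer orbit: a_t = (27000 + 8620)/2 = 17810 km.
Half the transfer-orbit period gives t = π√(a_t³/μ) = 11830 s.
Converting: 11830 s ÷ 3600 s/hour = 3.29 hours.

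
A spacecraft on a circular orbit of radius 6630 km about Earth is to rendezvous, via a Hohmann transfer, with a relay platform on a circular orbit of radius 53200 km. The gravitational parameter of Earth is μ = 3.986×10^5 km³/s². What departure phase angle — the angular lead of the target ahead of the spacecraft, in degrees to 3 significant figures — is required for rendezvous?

Transfer-ellipse semi-major axis a_t = (r₁ + r₂)/2 = (6630 + 53200)/2 = 29915 km.
Transfer time t = π√(a_t³/μ) = 25746 s.
The target's mean motion on its circular orbit is ω₂ = √(μ/r₂³) = 5.1452×10^-5 rad/s.
Angle swept by the target during transfer: ω₂·t = 1.3247 rad = 75.90°.
The spacecraft traverses 180° on the transfer ellipse, so the target must lead by 180° − 75.90° = 104°.

φ = 104°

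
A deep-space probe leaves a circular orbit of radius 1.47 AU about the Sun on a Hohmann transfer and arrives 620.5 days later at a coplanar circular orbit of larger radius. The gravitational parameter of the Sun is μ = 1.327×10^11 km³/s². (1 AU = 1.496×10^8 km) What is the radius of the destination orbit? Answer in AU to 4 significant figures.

In km: r₁ = 1.47 × 1.496×10^8 = 2.19912×10^8 km.
Transfer time t = 620.5 days = 5.36112×10^7 s, and t = π√(a_t³/μ).
So a_t = (μ t²/π²)^(1/3) = (1.327×10^11 × (5.36112×10^7)² / π²)^(1/3) = 3.3809×10^8 km.
Since a_t = (r₁ + r₂)/2, r₂ = 2a_t − r₁ = 2×3.3809×10^8 − 2.19912×10^8 = 4.56268×10^8 km.
In AU: r₂ = 4.56268×10^8 / 1.496×10^8 = 3.050 AU.

r₂ = 3.050 AU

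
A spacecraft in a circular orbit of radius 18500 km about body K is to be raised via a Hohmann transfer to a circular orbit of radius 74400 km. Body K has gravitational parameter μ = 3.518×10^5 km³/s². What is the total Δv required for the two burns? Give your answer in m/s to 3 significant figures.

Δv = 1960 m/s

Semi-major axis of the transfer orbit: a_t = (18500 + 74400)/2 = 46450 km.
Circular speed at r₁: v₁ = √(μ/r₁) = √(3.518×10^5/18500) = 4.361 km/s.
On the transfer ellipse at r₁, v² = μ(2/r − 1/a) gives v_p = √[μ(2/r₁ − 1/a_t)] = 5.519 km/s.
First burn Δv₁ = |v_p − v₁| = 1.158 km/s.
At r₂, v₂ = √(μ/r₂) = 2.1745 km/s.
Transfer-orbit speed at r₂: v_a = √[μ(2/r₂ − 1/a_t)] = 1.3723 km/s.
Second burn Δv₂ = |v₂ − v_a| = 0.8022 km/s.
Total Δv = Δv₁ + Δv₂ = 1.960 km/s.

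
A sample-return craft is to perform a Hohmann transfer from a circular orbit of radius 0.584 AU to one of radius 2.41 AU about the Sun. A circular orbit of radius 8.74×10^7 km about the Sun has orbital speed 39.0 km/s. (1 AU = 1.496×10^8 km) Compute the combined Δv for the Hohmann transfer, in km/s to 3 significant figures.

Δv = 17.7 km/s

From the circular-orbit relation v² = μ/r at r = 8.74×10^7 km: μ = v²r = (39.0)² × 8.74×10^7 = 1.32935×10^11 km³/s².
In km: r₁ = 0.584 × 1.496×10^8 = 8.73664×10^7 km; r₂ = 2.41 × 1.496×10^8 = 3.60536×10^8 km.
Semi-major axis of the transfer orbit: a_t = (8.73664×10^7 + 3.60536×10^8)/2 = 2.239512×10^8 km.
At r₁ the circular-orbit speed is v₁ = √(μ/r₁) = 39.007 km/s.
On the transfer ellipse at r₁, v² = μ(2/r − 1/a) gives v_p = √[μ(2/r₁ − 1/a_t)] = 49.493 km/s.
First burn Δv₁ = |v_p − v₁| = 10.486 km/s.
At r₂, v₂ = √(μ/r₂) = 19.2020 km/s.
Transfer-orbit speed at r₂: v_a = √[μ(2/r₂ − 1/a_t)] = 11.9934 km/s.
Second burn Δv₂ = |v₂ − v_a| = 7.2086 km/s.
Total Δv = Δv₁ + Δv₂ = 17.69 km/s.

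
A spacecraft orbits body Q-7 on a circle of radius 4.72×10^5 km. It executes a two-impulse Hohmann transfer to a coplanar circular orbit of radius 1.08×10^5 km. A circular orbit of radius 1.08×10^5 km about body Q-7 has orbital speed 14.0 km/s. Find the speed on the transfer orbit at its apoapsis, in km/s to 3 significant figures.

v = 4.09 km/s

From the circular-orbit relation v² = μ/r at r = 1.08×10^5 km: μ = v²r = (14.0)² × 1.08×10^5 = 2.11680×10^7 km³/s².
Transfer-ellipse semi-major axis a_t = (r₁ + r₂)/2 = (4.720×10^5 + 1.080×10^5)/2 = 2.900×10^5 km.
The apoapsis of the transfer ellipse is at r = 4.720×10^5 km.
Vis-viva: v = √[μ(2/r − 1/a_t)] = √[2.11680×10^7 × (2/4.720×10^5 − 1/2.900×10^5)] = 4.087 km/s.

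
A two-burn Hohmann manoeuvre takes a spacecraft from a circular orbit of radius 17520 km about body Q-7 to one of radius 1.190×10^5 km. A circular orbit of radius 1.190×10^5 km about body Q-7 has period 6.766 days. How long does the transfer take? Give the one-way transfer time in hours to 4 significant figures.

From Kepler's third law T² = 4π²r³/μ at r = 1.190×10^5 km, T = 6.766 days = 6.766 × 86400 s = 5.845824×10^5 s: μ = 4π²r³/T² = 1.94675×10^5 km³/s².
Transfer-ellipse semi-major axis a_t = (r₁ + r₂)/2 = (17520 + 1.190×10^5)/2 = 68260 km.
Transfer time t = π√(a_t³/μ) = π√((68260)³ / 1.94675×10^5) = 1.2698×10^5 s.
Converting: 1.2698×10^5 s ÷ 3600 s/hour = 35.27 hours.

t = 35.27 hours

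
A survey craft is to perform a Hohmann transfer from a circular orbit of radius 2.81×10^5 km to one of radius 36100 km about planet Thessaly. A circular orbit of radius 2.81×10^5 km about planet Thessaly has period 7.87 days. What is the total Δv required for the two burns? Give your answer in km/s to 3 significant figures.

Δv = 3.76 km/s

From Kepler's third law T² = 4π²r³/μ at r = 2.81×10^5 km, T = 7.87 days = 7.87 × 86400 s = 6.79968×10^5 s: μ = 4π²r³/T² = 1.89453×10^6 km³/s².
Transfer-ellipse semi-major axis a_t = (r₁ + r₂)/2 = (2.810×10^5 + 36100)/2 = 1.5855×10^5 km.
At r₁ the circular-orbit speed is v₁ = √(μ/r₁) = 2.59656 km/s.
Transfer-orbit speed at r₁ (v² = μ(2/r − 1/a)): v_a = √[μ(2/r₁ − 1/a_t)] = 1.23899 km/s.
First burn Δv₁ = |v_a − v₁| = 1.35757 km/s.
At r₂, v₂ = √(μ/r₂) = 7.24431 km/s.
Transfer-orbit speed at r₂: v_p = √[μ(2/r₂ − 1/a_t)] = 9.64422 km/s.
Second burn Δv₂ = |v₂ − v_p| = 2.39991 km/s.
Total Δv = Δv₁ + Δv₂ = 3.757 km/s.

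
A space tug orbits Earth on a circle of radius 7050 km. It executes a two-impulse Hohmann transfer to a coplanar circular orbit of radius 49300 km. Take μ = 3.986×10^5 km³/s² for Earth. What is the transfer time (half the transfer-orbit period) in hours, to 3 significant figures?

t = 6.54 hours

Semi-major axis of the transfer orbit: a_t = (7050 + 49300)/2 = 28175 km.
By Kepler's third law the transfer-orbit period is T = 2π√(a_t³/μ), so t = T/2 = 23530 s.
Converting: 23530 s ÷ 3600 s/hour = 6.54 hours.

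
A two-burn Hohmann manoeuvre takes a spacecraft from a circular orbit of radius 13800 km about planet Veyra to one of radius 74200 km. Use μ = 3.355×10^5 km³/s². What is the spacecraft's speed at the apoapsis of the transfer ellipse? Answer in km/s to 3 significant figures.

Semi-major axis of the transfer orbit: a_t = (13800 + 74200)/2 = 44000 km.
The apoapsis of the transfer ellipse is at r = 74200 km.
From the vis-viva equation, v = √[μ(2/r − 1/a_t)] = 1.191 km/s.

v = 1.19 km/s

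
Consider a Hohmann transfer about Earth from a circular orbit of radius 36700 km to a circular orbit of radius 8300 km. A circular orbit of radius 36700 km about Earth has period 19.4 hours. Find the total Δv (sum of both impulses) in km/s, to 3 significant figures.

From Kepler's third law T² = 4π²r³/μ at r = 36700 km, T = 19.4 hours = 19.4 × 3600 s = 69840 s: μ = 4π²r³/T² = 4.00082×10^5 km³/s².
Transfer-ellipse semi-major axis a_t = (r₁ + r₂)/2 = (36700 + 8300)/2 = 22500 km.
Circular speed at r₁: v₁ = √(μ/r₁) = √(4.00082×10^5/36700) = 3.3017 km/s.
Transfer-orbit speed at r₁ (vis-viva equation): v_a = √[μ(2/r₁ − 1/a_t)] = 2.0053 km/s.
First burn Δv₁ = |v_a − v₁| = 1.2964 km/s.
At r₂, v₂ = √(μ/r₂) = 6.9428 km/s.
Transfer-orbit speed at r₂: v_p = √[μ(2/r₂ − 1/a_t)] = 8.8670 km/s.
Second burn Δv₂ = |v₂ − v_p| = 1.9242 km/s.
Δv = Δv₁ + Δv₂ = 1.2964 + 1.9242 = 3.221 km/s.

Δv = 3.22 km/s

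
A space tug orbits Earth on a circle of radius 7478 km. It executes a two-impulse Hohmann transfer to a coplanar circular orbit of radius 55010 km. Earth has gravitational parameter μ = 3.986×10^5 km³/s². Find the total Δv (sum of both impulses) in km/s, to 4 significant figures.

Δv = 3.762 km/s

The Hohmann ellipse has a_t = (r₁ + r₂)/2 = 31244 km.
At r₁ the circular-orbit speed is v₁ = √(μ/r₁) = 7.301 km/s.
Transfer-orbit speed at r₁ (v² = μ(2/r − 1/a)): v_p = √[μ(2/r₁ − 1/a_t)] = 9.688 km/s.
First burn Δv₁ = |v_p − v₁| = 2.387 km/s.
Circular speed at r₂: v₂ = √(μ/r₂) = 2.692 km/s.
Transfer-orbit speed at r₂: v_a = √[μ(2/r₂ − 1/a_t)] = 1.317 km/s.
Second burn Δv₂ = |v₂ − v_a| = 1.375 km/s.
Total Δv = Δv₁ + Δv₂ = 3.762 km/s.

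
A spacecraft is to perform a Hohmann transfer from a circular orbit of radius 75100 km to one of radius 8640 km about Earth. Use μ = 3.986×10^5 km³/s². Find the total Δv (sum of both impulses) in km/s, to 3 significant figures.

Δv = 3.56 km/s

Transfer-ellipse semi-major axis a_t = (r₁ + r₂)/2 = (75100 + 8640)/2 = 41870 km.
Circular speed at r₁: v₁ = √(μ/r₁) = √(3.986×10^5/75100) = 2.3038 km/s.
On the transfer ellipse at r₁, vis-viva equation gives v_a = √[μ(2/r₁ − 1/a_t)] = 1.0465 km/s.
First burn Δv₁ = |v_a − v₁| = 1.2573 km/s.
At r₂, v₂ = √(μ/r₂) = 6.7922 km/s.
Transfer-orbit speed at r₂: v_p = √[μ(2/r₂ − 1/a_t)] = 9.0966 km/s.
Second burn Δv₂ = |v₂ − v_p| = 2.3044 km/s.
Total Δv = Δv₁ + Δv₂ = 3.562 km/s.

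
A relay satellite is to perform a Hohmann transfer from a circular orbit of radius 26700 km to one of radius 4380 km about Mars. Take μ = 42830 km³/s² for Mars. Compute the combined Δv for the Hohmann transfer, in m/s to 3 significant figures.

Transfer-ellipse semi-major axis a_t = (r₁ + r₂)/2 = (26700 + 4380)/2 = 15540 km.
At r₁ the circular-orbit speed is v₁ = √(μ/r₁) = 1.2665 km/s.
On the transfer ellipse at r₁, vis-viva gives v_a = √[μ(2/r₁ − 1/a_t)] = 0.67240 km/s.
First burn Δv₁ = |v_a − v₁| = 0.5941 km/s.
At r₂, v₂ = √(μ/r₂) = 3.1271 km/s.
Transfer-orbit speed at r₂: v_p = √[μ(2/r₂ − 1/a_t)] = 4.0989 km/s.
Second burn Δv₂ = |v₂ − v_p| = 0.9718 km/s.
Δv = Δv₁ + Δv₂ = 0.5941 + 0.9718 = 1.566 km/s.

Δv = 1570 m/s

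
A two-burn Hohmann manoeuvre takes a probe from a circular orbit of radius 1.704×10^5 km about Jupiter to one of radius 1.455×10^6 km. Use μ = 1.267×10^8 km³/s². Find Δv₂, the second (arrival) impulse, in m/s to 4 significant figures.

Semi-major axis of the transfer orbit: a_t = (1.704×10^5 + 1.455×10^6)/2 = 8.127×10^5 km.
On the circular orbit at r = 1.455×10^6 km, v_c = √(μ/r) = 9.332 km/s.
Vis-viva on the transfer ellipse at r = 1.455×10^6 km gives v_t = √[μ(2/r − 1/a_t)] = 4.273 km/s.
Δv₂ = |v_t − v_c| = |4.273 − 9.332| = 5.059 km/s.

Δv₂ = 5059 m/s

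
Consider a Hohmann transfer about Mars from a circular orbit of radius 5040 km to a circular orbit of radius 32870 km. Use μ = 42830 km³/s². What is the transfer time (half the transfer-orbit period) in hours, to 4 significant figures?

Semi-major axis of the transfer orbit: a_t = (5040 + 32870)/2 = 18955 km.
By Kepler's third law the transfer-orbit period is T = 2π√(a_t³/μ), so t = T/2 = 39615 s.
Converting: 39615 s ÷ 3600 s/hour = 11.00 hours.

t = 11.00 hours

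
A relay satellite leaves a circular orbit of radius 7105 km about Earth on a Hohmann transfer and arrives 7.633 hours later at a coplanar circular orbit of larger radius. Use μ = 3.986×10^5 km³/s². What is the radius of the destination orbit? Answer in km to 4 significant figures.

r₂ = 55380 km

Transfer time t = 7.633 hours = 27478.8 s, and t = π√(a_t³/μ).
So a_t = (μ t²/π²)^(1/3) = (3.986×10^5 × (27478.8)² / π²)^(1/3) = 31242 km.
Since a_t = (r₁ + r₂)/2, r₂ = 2a_t − r₁ = 2×31242 − 7105 = 55379 km.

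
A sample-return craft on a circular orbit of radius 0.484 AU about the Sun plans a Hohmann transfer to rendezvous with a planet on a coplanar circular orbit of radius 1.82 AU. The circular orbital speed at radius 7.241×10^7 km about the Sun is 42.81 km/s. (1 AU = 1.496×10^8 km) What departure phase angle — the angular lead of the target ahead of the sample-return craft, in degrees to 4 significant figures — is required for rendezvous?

φ = 89.35°

From the circular-orbit relation v² = μ/r at r = 7.241×10^7 km: μ = v²r = (42.81)² × 7.241×10^7 = 1.32706×10^11 km³/s².
In km: r₁ = 0.484 × 1.496×10^8 = 7.24064×10^7 km; r₂ = 1.82 × 1.496×10^8 = 2.72272×10^8 km.
Semi-major axis of the transfer orbit: a_t = (7.24064×10^7 + 2.72272×10^8)/2 = 1.723392×10^8 km.
The half-period of the transfer ellipse is t = π√(a_t³/μ) = 1.95111×10^7 s.
Target angular speed ω₂ = √(μ/r₂³) = 8.10849×10^-8 rad/s.
Angle swept by the target during transfer: ω₂·t = 1.5821 rad = 90.65°.
The sample-return craft traverses 180° on the transfer ellipse, so the target must lead by 180° − 90.65° = 89.35°.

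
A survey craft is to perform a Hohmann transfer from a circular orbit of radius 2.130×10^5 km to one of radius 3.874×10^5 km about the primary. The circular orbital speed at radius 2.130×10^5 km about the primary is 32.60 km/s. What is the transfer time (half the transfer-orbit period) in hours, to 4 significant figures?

From the circular-orbit relation v² = μ/r at r = 2.130×10^5 km: μ = v²r = (32.60)² × 2.130×10^5 = 2.26368×10^8 km³/s².
The Hohmann ellipse has a_t = (r₁ + r₂)/2 = 3.002×10^5 km.
Half the transfer-orbit period gives t = π√(a_t³/μ) = 34345 s.
Converting: 34345 s ÷ 3600 s/hour = 9.540 hours.

t = 9.540 hours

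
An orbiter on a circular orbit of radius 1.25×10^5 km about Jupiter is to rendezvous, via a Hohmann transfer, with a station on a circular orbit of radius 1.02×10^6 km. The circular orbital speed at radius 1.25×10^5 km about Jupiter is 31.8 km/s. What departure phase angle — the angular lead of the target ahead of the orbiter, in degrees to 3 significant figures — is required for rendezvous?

φ = 104°

From the circular-orbit relation v² = μ/r at r = 1.25×10^5 km: μ = v²r = (31.8)² × 1.25×10^5 = 1.26405×10^8 km³/s².
Semi-major axis of the transfer orbit: a_t = (1.250×10^5 + 1.020×10^6)/2 = 5.725×10^5 km.
The half-period of the transfer ellipse is t = π√(a_t³/μ) = 1.2104×10^5 s.
Target angular speed ω₂ = √(μ/r₂³) = 1.0914×10^-5 rad/s.
Angle swept by the target during transfer: ω₂·t = 1.321 rad = 75.69°.
Arrival is 180° from departure on the ellipse, so φ = 180° − 75.69° = 104°.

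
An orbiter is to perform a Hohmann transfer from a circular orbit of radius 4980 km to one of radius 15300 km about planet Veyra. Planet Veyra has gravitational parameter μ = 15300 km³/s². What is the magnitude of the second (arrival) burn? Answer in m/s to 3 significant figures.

Semi-major axis of the transfer orbit: a_t = (4980 + 15300)/2 = 10140 km.
Circular speed at r = 15300 km: v_c = √(μ/r) = 1.000 km/s.
Transfer-orbit speed at the same r (vis-viva, a = a_t): v_t = √[μ(2/r − 1/a_t)] = 0.7008 km/s.
Δv₂ = |v_t − v_c| = |0.7008 − 1.000| = 0.2992 km/s.

Δv₂ = 299 m/s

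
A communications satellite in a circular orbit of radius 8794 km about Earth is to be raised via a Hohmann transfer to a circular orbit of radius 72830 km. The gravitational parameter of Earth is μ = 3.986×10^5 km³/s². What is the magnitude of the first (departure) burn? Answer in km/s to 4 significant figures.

Δv₁ = 2.261 km/s

Transfer-ellipse semi-major axis a_t = (r₁ + r₂)/2 = (8794 + 72830)/2 = 40812 km.
Circular speed at r = 8794 km: v_c = √(μ/r) = 6.7325 km/s.
Vis-viva on the transfer ellipse at r = 8794 km gives v_t = √[μ(2/r − 1/a_t)] = 8.9937 km/s.
Δv₁ = |v_t − v_c| = |8.9937 − 6.7325| = 2.261 km/s.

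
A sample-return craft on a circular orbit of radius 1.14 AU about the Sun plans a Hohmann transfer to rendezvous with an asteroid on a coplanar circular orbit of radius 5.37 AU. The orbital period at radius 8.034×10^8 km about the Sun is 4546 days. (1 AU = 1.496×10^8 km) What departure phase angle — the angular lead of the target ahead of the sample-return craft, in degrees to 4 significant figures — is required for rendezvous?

From Kepler's third law T² = 4π²r³/μ at r = 8.034×10^8 km, T = 4546 days = 4546 × 86400 s = 3.927744×10^8 s: μ = 4π²r³/T² = 1.32699×10^11 km³/s².
In km: r₁ = 1.14 × 1.496×10^8 = 1.70544×10^8 km; r₂ = 5.37 × 1.496×10^8 = 8.03352×10^8 km.
Transfer-ellipse semi-major axis a_t = (r₁ + r₂)/2 = (1.70544×10^8 + 8.03352×10^8)/2 = 4.86948×10^8 km.
The half-period of the transfer ellipse is t = π√(a_t³/μ) = 9.267003×10^7 s.
Target angular speed ω₂ = √(μ/r₂³) = 1.599837×10^-8 rad/s.
Angle swept by the target during transfer: ω₂·t = 1.482569 rad = 84.94°.
Arrival is 180° from departure on the ellipse, so φ = 180° − 84.94° = 95.06°.

φ = 95.06°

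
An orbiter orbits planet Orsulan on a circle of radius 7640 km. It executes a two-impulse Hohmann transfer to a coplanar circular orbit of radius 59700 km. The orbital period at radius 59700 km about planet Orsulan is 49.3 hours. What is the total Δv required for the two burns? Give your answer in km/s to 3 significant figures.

From Kepler's third law T² = 4π²r³/μ at r = 59700 km, T = 49.3 hours = 49.3 × 3600 s = 1.7748×10^5 s: μ = 4π²r³/T² = 2.66676×10^5 km³/s².
Transfer-ellipse semi-major axis a_t = (r₁ + r₂)/2 = (7640 + 59700)/2 = 33670 km.
Circular speed at r₁: v₁ = √(μ/r₁) = √(2.66676×10^5/7640) = 5.908 km/s.
Transfer-orbit speed at r₁ (v² = μ(2/r − 1/a)): v_p = √[μ(2/r₁ − 1/a_t)] = 7.867 km/s.
First burn Δv₁ = |v_p − v₁| = 1.959 km/s.
At r₂, v₂ = √(μ/r₂) = 2.114 km/s.
Transfer-orbit speed at r₂: v_a = √[μ(2/r₂ − 1/a_t)] = 1.007 km/s.
Second burn Δv₂ = |v₂ − v_a| = 1.107 km/s.
Total Δv = Δv₁ + Δv₂ = 3.066 km/s.

Δv = 3.07 km/s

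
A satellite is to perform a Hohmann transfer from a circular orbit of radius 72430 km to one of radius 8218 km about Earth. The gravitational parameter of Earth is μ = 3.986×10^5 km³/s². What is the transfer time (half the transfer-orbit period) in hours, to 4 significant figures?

t = 11.19 hours

The Hohmann ellipse has a_t = (r₁ + r₂)/2 = 40324 km.
By Kepler's third law the transfer-orbit period is T = 2π√(a_t³/μ), so t = T/2 = 40290 s.
Converting: 40290 s ÷ 3600 s/hour = 11.19 hours.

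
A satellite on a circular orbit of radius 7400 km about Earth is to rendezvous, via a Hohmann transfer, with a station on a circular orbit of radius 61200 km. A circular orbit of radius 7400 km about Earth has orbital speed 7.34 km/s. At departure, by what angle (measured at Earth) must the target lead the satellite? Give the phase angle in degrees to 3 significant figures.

From the circular-orbit relation v² = μ/r at r = 7400 km: μ = v²r = (7.34)² × 7400 = 3.98679×10^5 km³/s².
Transfer-ellipse semi-major axis a_t = (r₁ + r₂)/2 = (7400 + 61200)/2 = 34300 km.
Transfer time t = π√(a_t³/μ) = 31610 s.
Target angular speed ω₂ = √(μ/r₂³) = 4.170×10^-5 rad/s.
Angle swept by the target during transfer: ω₂·t = 1.318 rad = 75.52°.
Arrival is 180° from departure on the ellipse, so φ = 180° − 75.52° = 104°.

φ = 104°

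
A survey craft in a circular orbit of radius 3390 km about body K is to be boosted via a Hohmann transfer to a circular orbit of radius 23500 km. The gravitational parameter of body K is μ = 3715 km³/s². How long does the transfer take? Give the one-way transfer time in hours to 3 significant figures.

t = 22.3 hours

The Hohmann ellipse has a_t = (r₁ + r₂)/2 = 13445 km.
Transfer time t = π√(a_t³/μ) = π√((13445)³ / 3715) = 80350 s.
Converting: 80350 s ÷ 3600 s/hour = 22.3 hours.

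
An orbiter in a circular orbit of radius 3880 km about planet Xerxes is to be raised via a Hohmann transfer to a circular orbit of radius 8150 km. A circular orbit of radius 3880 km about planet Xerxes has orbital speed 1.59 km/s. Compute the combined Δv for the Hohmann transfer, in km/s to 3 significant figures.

Δv = 0.477 km/s

From the circular-orbit relation v² = μ/r at r = 3880 km: μ = v²r = (1.59)² × 3880 = 9809.03 km³/s².
The Hohmann ellipse has a_t = (r₁ + r₂)/2 = 6015 km.
At r₁ the circular-orbit speed is v₁ = √(μ/r₁) = 1.590000 km/s.
On the transfer ellipse at r₁, v² = μ(2/r − 1/a) gives v_p = √[μ(2/r₁ − 1/a_t)] = 1.850794 km/s.
First burn Δv₁ = |v_p − v₁| = 0.260794 km/s.
At r₂, v₂ = √(μ/r₂) = 1.0970696 km/s.
Transfer-orbit speed at r₂: v_a = √[μ(2/r₂ − 1/a_t)] = 0.88111426 km/s.
Second burn Δv₂ = |v₂ − v_a| = 0.215955 km/s.
Δv = Δv₁ + Δv₂ = 0.260794 + 0.215955 = 0.4767 km/s.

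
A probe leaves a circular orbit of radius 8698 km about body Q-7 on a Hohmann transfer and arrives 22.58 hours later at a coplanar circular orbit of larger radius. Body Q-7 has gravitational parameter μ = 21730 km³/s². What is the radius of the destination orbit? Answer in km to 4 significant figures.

Transfer time t = 22.58 hours = 81288 s, and t = π√(a_t³/μ).
So a_t = (μ t²/π²)^(1/3) = (21730 × (81288)² / π²)^(1/3) = 24412 km.
Since a_t = (r₁ + r₂)/2, r₂ = 2a_t − r₁ = 2×24412 − 8698 = 40126 km.

r₂ = 40130 km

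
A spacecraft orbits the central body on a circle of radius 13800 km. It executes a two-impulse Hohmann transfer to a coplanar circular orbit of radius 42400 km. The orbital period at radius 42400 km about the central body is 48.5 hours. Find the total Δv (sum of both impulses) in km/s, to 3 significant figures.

Δv = 1.07 km/s

From Kepler's third law T² = 4π²r³/μ at r = 42400 km, T = 48.5 hours = 48.5 × 3600 s = 1.746×10^5 s: μ = 4π²r³/T² = 98711.7 km³/s².
Semi-major axis of the transfer orbit: a_t = (13800 + 42400)/2 = 28100 km.
Circular speed at r₁: v₁ = √(μ/r₁) = √(98711.7/13800) = 2.6745 km/s.
On the transfer ellipse at r₁, vis-viva equation gives v_p = √[μ(2/r₁ − 1/a_t)] = 3.2853 km/s.
First burn Δv₁ = |v_p − v₁| = 0.6108 km/s.
At r₂, v₂ = √(μ/r₂) = 1.5258 km/s.
Transfer-orbit speed at r₂: v_a = √[μ(2/r₂ − 1/a_t)] = 1.0693 km/s.
Second burn Δv₂ = |v₂ − v_a| = 0.4565 km/s.
Total Δv = Δv₁ + Δv₂ = 1.067 km/s.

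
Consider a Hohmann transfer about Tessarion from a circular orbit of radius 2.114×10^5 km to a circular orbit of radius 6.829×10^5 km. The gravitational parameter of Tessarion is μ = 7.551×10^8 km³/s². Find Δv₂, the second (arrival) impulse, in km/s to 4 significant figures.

Δv₂ = 10.39 km/s

The Hohmann ellipse has a_t = (r₁ + r₂)/2 = 4.4715×10^5 km.
Circular speed at r = 6.829×10^5 km: v_c = √(μ/r) = 33.25 km/s.
Transfer-orbit speed at the same r (vis-viva, a = a_t): v_t = √[μ(2/r − 1/a_t)] = 22.86 km/s.
Δv₂ = |v_t − v_c| = |22.86 − 33.25| = 10.39 km/s.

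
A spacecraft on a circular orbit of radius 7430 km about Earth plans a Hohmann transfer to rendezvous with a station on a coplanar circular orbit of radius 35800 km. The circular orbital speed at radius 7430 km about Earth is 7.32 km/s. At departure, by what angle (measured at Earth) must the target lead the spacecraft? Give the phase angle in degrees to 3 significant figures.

φ = 95.6°

From the circular-orbit relation v² = μ/r at r = 7430 km: μ = v²r = (7.32)² × 7430 = 3.98117×10^5 km³/s².
Transfer-ellipse semi-major axis a_t = (r₁ + r₂)/2 = (7430 + 35800)/2 = 21615 km.
Transfer time t = π√(a_t³/μ) = 15822.58 s.
The target's mean motion on its circular orbit is ω₂ = √(μ/r₂³) = 9.314959×10^-5 rad/s.
Angle swept by the target during transfer: ω₂·t = 1.473867 rad = 84.446°.
The spacecraft traverses 180° on the transfer ellipse, so the target must lead by 180° − 84.446° = 95.6°.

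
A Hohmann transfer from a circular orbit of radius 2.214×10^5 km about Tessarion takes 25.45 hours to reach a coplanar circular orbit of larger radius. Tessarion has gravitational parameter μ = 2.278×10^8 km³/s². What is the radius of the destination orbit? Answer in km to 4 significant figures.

Transfer time t = 25.45 hours = 91620 s, and t = π√(a_t³/μ).
So a_t = (μ t²/π²)^(1/3) = (2.278×10^8 × (91620)² / π²)^(1/3) = 5.7864×10^5 km.
Since a_t = (r₁ + r₂)/2, r₂ = 2a_t − r₁ = 2×5.7864×10^5 − 2.214×10^5 = 9.3588×10^5 km.

r₂ = 9.359×10^5 km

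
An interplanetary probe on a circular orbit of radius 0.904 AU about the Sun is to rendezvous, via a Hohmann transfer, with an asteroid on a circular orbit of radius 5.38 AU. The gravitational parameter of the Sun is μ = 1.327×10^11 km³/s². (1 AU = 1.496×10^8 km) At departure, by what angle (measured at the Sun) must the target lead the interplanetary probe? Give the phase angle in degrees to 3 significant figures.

In km: r₁ = 0.904 × 1.496×10^8 = 1.352384×10^8 km; r₂ = 5.38 × 1.496×10^8 = 8.04848×10^8 km.
Semi-major axis of the transfer orbit: a_t = (1.352384×10^8 + 8.04848×10^8)/2 = 4.700432×10^8 km.
The half-period of the transfer ellipse is t = π√(a_t³/μ) = 8.78863×10^7 s.
The target's mean motion on its circular orbit is ω₂ = √(μ/r₂³) = 1.59538×10^-8 rad/s.
Angle swept by the target during transfer: ω₂·t = 1.40212 rad = 80.34°.
The interplanetary probe traverses 180° on the transfer ellipse, so the target must lead by 180° − 80.34° = 99.7°.

φ = 99.7°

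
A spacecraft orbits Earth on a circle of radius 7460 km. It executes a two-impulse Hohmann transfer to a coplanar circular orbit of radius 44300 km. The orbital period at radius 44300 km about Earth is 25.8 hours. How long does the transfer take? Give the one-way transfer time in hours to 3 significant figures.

From Kepler's third law T² = 4π²r³/μ at r = 44300 km, T = 25.8 hours = 25.8 × 3600 s = 92880 s: μ = 4π²r³/T² = 3.97857×10^5 km³/s².
The Hohmann ellipse has a_t = (r₁ + r₂)/2 = 25880 km.
Transfer time t = π√(a_t³/μ) = π√((25880)³ / 3.97857×10^5) = 20740 s.
Converting: 20740 s ÷ 3600 s/hour = 5.76 hours.

t = 5.76 hours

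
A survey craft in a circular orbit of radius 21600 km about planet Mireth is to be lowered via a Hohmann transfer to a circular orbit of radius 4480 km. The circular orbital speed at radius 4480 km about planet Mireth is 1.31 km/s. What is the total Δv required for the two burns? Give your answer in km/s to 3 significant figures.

Δv = 0.623 km/s

From the circular-orbit relation v² = μ/r at r = 4480 km: μ = v²r = (1.31)² × 4480 = 7688.13 km³/s².
Transfer-ellipse semi-major axis a_t = (r₁ + r₂)/2 = (21600 + 4480)/2 = 13040 km.
Circular speed at r₁: v₁ = √(μ/r₁) = √(7688.13/21600) = 0.5966 km/s.
Transfer-orbit speed at r₁ (v² = μ(2/r − 1/a)): v_a = √[μ(2/r₁ − 1/a_t)] = 0.3497 km/s.
First burn Δv₁ = |v_a − v₁| = 0.2469 km/s.
Circular speed at r₂: v₂ = √(μ/r₂) = 1.310 km/s.
Transfer-orbit speed at r₂: v_p = √[μ(2/r₂ − 1/a_t)] = 1.686 km/s.
Second burn Δv₂ = |v₂ − v_p| = 0.3760 km/s.
Total Δv = Δv₁ + Δv₂ = 0.6229 km/s.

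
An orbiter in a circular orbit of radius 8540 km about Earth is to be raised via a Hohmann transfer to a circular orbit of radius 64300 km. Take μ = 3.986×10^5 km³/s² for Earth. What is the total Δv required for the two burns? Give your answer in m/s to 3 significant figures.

Δv = 3530 m/s

Transfer-ellipse semi-major axis a_t = (r₁ + r₂)/2 = (8540 + 64300)/2 = 36420 km.
At r₁ the circular-orbit speed is v₁ = √(μ/r₁) = 6.832 km/s.
On the transfer ellipse at r₁, v² = μ(2/r − 1/a) gives v_p = √[μ(2/r₁ − 1/a_t)] = 9.078 km/s.
First burn Δv₁ = |v_p − v₁| = 2.246 km/s.
At r₂, v₂ = √(μ/r₂) = 2.490 km/s.
Transfer-orbit speed at r₂: v_a = √[μ(2/r₂ − 1/a_t)] = 1.206 km/s.
Second burn Δv₂ = |v₂ − v_a| = 1.284 km/s.
Total Δv = Δv₁ + Δv₂ = 3.530 km/s.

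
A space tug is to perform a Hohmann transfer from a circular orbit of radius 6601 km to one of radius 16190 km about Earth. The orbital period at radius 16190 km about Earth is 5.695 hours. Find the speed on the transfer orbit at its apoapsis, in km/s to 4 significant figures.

v = 3.776 km/s

From Kepler's third law T² = 4π²r³/μ at r = 16190 km, T = 5.695 hours = 5.695 × 3600 s = 20502 s: μ = 4π²r³/T² = 3.98573×10^5 km³/s².
Semi-major axis of the transfer orbit: a_t = (6601 + 16190)/2 = 11395.5 km.
The apoapsis of the transfer ellipse is at r = 16190 km.
Applying v² = μ(2/r − 1/a_t): v = 3.776 km/s.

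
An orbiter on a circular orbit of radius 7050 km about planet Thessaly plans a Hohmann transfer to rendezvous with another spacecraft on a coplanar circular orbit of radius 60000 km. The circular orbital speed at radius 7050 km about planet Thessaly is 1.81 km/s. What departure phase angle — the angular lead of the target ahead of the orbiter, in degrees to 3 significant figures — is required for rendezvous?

From the circular-orbit relation v² = μ/r at r = 7050 km: μ = v²r = (1.81)² × 7050 = 23096.5 km³/s².
The Hohmann ellipse has a_t = (r₁ + r₂)/2 = 33525 km.
Transfer time t = π√(a_t³/μ) = 1.269×10^5 s.
The target's mean motion on its circular orbit is ω₂ = √(μ/r₂³) = 1.034×10^-5 rad/s.
Angle swept by the target during transfer: ω₂·t = 1.3121 rad = 75.18°.
The orbiter traverses 180° on the transfer ellipse, so the target must lead by 180° − 75.18° = 105°.

φ = 105°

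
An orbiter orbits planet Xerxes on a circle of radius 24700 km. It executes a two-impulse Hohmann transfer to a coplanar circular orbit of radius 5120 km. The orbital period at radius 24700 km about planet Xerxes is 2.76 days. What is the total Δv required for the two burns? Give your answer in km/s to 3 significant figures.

Δv = 0.680 km/s

From Kepler's third law T² = 4π²r³/μ at r = 24700 km, T = 2.76 days = 2.76 × 86400 s = 2.38464×10^5 s: μ = 4π²r³/T² = 10461.8 km³/s².
Transfer-ellipse semi-major axis a_t = (r₁ + r₂)/2 = (24700 + 5120)/2 = 14910 km.
Circular speed at r₁: v₁ = √(μ/r₁) = √(10461.8/24700) = 0.6508 km/s.
Transfer-orbit speed at r₁ (v² = μ(2/r − 1/a)): v_a = √[μ(2/r₁ − 1/a_t)] = 0.3814 km/s.
First burn Δv₁ = |v_a − v₁| = 0.2694 km/s.
At r₂, v₂ = √(μ/r₂) = 1.4294 km/s.
Transfer-orbit speed at r₂: v_p = √[μ(2/r₂ − 1/a_t)] = 1.8398 km/s.
Second burn Δv₂ = |v₂ − v_p| = 0.4104 km/s.
Total Δv = Δv₁ + Δv₂ = 0.6798 km/s.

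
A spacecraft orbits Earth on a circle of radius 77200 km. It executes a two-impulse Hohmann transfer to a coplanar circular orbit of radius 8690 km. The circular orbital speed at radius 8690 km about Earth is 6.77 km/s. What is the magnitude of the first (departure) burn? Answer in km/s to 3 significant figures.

Δv₁ = 1.25 km/s

From the circular-orbit relation v² = μ/r at r = 8690 km: μ = v²r = (6.77)² × 8690 = 3.98288×10^5 km³/s².
Semi-major axis of the transfer orbit: a_t = (77200 + 8690)/2 = 42945 km.
On the circular orbit at r = 77200 km, v_c = √(μ/r) = 2.2714 km/s.
Vis-viva on the transfer ellipse at r = 77200 km gives v_t = √[μ(2/r − 1/a_t)] = 1.0217 km/s.
Δv₁ = |v_t − v_c| = |1.0217 − 2.2714| = 1.250 km/s.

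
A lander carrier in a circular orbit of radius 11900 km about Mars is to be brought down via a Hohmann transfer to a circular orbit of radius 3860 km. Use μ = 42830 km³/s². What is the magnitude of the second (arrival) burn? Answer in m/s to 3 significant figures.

Transfer-ellipse semi-major axis a_t = (r₁ + r₂)/2 = (11900 + 3860)/2 = 7880 km.
Circular speed at r = 3860 km: v_c = √(μ/r) = 3.33104 km/s.
Vis-viva on the transfer ellipse at r = 3860 km gives v_t = √[μ(2/r − 1/a_t)] = 4.09346 km/s.
Δv₂ = |v_t − v_c| = |4.09346 − 3.33104| = 0.7624 km/s.

Δv₂ = 762 m/s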